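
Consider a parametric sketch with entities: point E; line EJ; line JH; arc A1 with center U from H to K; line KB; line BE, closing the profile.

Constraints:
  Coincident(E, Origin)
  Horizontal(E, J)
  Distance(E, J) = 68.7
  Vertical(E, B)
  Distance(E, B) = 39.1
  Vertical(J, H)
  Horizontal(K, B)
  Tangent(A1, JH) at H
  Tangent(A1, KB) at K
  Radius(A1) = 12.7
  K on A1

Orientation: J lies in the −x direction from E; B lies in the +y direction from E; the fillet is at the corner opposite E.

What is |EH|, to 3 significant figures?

73.6

E is at the origin; EJ is horizontal with |EJ| = 68.7 and J on the −x side, so J = (-68.7, 0.00). E and B share the same x with |EB| = 39.1 and B on the +y side, so B = (0.00, 39.1). The virtual corner opposite E is at (-68.7, 39.1). Tangency of A1 to JH means the radius UH is perpendicular to JH and tangency of A1 to KB means the radius UK is perpendicular to KB, with radius 12.7, so the center U sits 12.7 in from both sides at U = (-56.0, 26.4). That places the tangent points at H = (-68.7, 26.4) on JH and K = (-56.0, 39.1) on KB. Then |EH| = |H − E| = 73.6.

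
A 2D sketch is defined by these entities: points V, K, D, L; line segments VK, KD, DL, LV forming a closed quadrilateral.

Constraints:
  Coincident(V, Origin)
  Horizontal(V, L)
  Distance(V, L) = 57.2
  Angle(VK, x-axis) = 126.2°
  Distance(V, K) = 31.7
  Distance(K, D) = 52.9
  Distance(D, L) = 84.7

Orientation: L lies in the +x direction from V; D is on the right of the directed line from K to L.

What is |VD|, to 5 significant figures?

35.599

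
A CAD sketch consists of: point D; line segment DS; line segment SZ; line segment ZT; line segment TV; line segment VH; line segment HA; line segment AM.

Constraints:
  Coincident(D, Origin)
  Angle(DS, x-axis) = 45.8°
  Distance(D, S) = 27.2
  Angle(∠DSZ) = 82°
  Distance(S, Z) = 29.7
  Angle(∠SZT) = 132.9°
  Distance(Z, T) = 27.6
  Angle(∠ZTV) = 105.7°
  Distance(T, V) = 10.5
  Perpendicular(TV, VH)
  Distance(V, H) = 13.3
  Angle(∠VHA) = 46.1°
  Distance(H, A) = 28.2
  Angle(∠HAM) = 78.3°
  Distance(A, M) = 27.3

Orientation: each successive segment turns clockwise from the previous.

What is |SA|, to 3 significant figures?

60.8

The perpendicularity gives VH at right angles to TV, so VH runs at 96.4°; with |VH| = 13.3, H = (20.8, -19.2). ∠VHA = 46.1° gives HA at -37.5° from the x-axis; with |HA| = 28.2, A = (43.2, -36.3). Then |SA| = |A − S| = 60.8.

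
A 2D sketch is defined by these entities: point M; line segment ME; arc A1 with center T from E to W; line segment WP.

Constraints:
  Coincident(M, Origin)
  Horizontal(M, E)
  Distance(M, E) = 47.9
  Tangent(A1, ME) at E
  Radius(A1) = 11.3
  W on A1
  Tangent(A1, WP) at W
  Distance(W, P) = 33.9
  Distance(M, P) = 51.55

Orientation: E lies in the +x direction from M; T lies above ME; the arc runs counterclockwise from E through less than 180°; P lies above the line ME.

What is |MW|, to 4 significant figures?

58.77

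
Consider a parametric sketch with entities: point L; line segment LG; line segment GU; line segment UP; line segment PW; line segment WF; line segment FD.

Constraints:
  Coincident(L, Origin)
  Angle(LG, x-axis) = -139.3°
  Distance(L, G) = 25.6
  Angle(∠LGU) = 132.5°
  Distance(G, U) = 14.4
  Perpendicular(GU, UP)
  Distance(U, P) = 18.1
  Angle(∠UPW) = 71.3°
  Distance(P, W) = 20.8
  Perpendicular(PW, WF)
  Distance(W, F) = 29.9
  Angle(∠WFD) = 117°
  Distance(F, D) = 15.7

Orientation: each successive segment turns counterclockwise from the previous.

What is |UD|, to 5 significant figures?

19.909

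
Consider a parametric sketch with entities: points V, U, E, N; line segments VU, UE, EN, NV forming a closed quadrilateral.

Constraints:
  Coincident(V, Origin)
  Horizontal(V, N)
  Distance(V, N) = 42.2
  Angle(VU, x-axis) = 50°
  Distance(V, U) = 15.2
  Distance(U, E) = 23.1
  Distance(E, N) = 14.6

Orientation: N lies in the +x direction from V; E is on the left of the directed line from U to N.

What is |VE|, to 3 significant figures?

34.7

Checks: |UE| = 23.10 ✓; |EN| = 14.60 ✓.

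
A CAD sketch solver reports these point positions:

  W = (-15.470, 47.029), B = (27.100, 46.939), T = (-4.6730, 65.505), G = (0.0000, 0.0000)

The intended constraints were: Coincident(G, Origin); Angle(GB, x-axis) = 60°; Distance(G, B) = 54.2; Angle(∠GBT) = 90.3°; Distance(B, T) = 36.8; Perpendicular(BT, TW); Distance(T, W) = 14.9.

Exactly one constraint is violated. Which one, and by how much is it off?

Distance(T, W) = 14.9 — off by 6.50.

G = (0.00, 0.00) ✓; GB at 60.00° ✓; |GB| = 54.20 ✓; ∠GBT = 90.30° ✓; |BT| = 36.80 ✓; ∠(BT, TW) = 90.00° ✓; |TW| = 21.40 ✗.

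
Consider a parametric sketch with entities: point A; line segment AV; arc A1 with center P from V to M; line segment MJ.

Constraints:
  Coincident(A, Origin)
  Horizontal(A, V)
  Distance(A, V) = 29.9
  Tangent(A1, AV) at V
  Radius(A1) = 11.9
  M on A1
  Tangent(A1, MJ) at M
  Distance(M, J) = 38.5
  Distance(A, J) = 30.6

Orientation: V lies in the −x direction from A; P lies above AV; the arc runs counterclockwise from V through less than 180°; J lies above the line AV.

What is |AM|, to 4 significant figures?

21.91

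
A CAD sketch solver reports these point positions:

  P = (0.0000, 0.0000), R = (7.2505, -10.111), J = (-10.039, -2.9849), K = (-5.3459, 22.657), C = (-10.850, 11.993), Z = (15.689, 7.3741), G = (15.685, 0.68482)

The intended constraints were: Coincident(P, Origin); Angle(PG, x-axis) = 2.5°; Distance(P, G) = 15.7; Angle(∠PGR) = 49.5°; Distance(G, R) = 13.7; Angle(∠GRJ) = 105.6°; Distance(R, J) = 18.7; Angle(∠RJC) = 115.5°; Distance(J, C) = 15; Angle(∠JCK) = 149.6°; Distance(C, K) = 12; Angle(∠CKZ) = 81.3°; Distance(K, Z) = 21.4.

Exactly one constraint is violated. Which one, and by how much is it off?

Distance(K, Z) = 21.4 — off by 4.60.

P = (0.00, 0.00) ✓; PG at 2.500° ✓; |PG| = 15.70 ✓; ∠PGR = 49.50° ✓; |GR| = 13.70 ✓; ∠GRJ = 105.6° ✓; |RJ| = 18.70 ✓; ∠RJC = 115.5° ✓; |JC| = 15.00 ✓; ∠JCK = 149.6° ✓; |CK| = 12.00 ✓; ∠CKZ = 81.30° ✓; |KZ| = 26.00 ✗.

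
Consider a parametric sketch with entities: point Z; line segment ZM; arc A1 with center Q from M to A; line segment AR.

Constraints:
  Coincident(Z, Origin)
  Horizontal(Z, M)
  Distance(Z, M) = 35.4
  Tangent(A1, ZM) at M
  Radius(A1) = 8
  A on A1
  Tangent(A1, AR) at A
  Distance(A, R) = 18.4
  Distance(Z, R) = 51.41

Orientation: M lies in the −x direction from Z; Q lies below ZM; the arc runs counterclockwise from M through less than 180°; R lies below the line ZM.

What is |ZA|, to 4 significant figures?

44.04

Z is at the origin; Z and M share the same y with |ZM| = 35.4 and M on the −x side, so M = (-35.40, 0.000). Tangency of A1 to ZM means the radius QM is perpendicular to ZM, so Q = M + (0, -8) = (-35.40, -8.000). Since QA ⟂ AR (tangency), |QR| = √(8.0² + 18.4²) = 20.06 regardless of where A sits on A1. So R lies on both circle(Z, 51.41) and circle(Q, 20.06); the below-ZM intersection is R = (-44.39, -25.94). A is the foot of the tangent from R: A = (-43.39, -7.566).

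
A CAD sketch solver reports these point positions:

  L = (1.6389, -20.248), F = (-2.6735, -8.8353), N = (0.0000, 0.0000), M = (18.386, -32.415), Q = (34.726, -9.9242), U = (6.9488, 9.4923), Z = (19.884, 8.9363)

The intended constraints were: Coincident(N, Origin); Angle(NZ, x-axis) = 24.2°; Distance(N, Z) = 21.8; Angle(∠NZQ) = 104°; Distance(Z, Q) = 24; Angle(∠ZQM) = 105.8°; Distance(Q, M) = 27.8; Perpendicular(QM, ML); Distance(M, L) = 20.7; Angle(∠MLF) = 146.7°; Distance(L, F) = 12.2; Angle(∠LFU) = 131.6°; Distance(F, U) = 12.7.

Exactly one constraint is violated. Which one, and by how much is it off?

Distance(F, U) = 12.7 — off by 8.00.

N = (0.00, 0.00) ✓; NZ at 24.20° ✓; |NZ| = 21.80 ✓; ∠NZQ = 104.0° ✓; |ZQ| = 24.00 ✓; ∠ZQM = 105.8° ✓; |QM| = 27.80 ✓; ∠(QM, ML) = 90.00° ✓; |ML| = 20.70 ✓; ∠MLF = 146.7° ✓; |LF| = 12.20 ✓; ∠LFU = 131.6° ✓; |FU| = 20.70 ✗.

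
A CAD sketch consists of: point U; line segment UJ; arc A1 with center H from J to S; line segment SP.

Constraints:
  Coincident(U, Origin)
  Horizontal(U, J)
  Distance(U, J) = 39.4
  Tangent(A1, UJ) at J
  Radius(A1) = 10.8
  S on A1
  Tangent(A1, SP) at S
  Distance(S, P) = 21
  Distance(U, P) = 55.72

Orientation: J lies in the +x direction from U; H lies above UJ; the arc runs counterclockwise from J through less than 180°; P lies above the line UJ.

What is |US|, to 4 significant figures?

51.65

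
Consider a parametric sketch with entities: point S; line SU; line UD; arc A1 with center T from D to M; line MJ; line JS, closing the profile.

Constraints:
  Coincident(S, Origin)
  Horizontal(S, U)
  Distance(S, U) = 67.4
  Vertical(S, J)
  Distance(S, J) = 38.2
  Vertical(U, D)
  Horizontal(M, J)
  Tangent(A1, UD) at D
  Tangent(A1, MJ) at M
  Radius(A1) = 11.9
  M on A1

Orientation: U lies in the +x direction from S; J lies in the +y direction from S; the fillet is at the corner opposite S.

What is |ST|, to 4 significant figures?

61.42

S is at the origin; S and U share the same y with |SU| = 67.4 and U on the +x side, so U = (67.40, 0.000). S and J share the same x with |SJ| = 38.2 and J on the +y side, so J = (0.000, 38.20). The virtual corner opposite S is at (67.40, 38.20). A1 meets UD tangentially, so TD is at right angles to UD and tangency of A1 to MJ means the radius TM is perpendicular to MJ, with radius 11.9, so the center T sits 11.9 in from both sides at T = (55.50, 26.30). Then |ST| = |T − S| = 61.42.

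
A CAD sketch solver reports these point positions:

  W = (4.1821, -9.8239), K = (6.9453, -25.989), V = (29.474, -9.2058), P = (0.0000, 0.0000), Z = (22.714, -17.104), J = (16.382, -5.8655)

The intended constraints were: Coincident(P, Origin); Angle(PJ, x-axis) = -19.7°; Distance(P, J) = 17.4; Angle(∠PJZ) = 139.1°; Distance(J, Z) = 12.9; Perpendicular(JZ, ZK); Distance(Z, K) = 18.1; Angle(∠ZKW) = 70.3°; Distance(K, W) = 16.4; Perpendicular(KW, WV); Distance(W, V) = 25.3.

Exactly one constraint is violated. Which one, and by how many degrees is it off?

Perpendicular(KW, WV) — off by 8.30°.

P = (0.00, 0.00) ✓; PJ at -19.70° ✓; |PJ| = 17.40 ✓; ∠PJZ = 139.1° ✓; |JZ| = 12.90 ✓; ∠(JZ, ZK) = 90.00° ✓; |ZK| = 18.10 ✓; ∠ZKW = 70.30° ✓; |KW| = 16.40 ✓; ∠(KW, WV) = 98.30° ✗; |WV| = 25.30 ✓.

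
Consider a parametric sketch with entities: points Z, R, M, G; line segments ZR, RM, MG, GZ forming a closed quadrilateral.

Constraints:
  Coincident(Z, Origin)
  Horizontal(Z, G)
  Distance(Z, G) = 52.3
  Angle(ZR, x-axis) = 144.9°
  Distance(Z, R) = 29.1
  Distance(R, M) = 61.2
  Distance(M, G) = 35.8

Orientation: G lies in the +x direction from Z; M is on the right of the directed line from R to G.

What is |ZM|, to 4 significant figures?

32.22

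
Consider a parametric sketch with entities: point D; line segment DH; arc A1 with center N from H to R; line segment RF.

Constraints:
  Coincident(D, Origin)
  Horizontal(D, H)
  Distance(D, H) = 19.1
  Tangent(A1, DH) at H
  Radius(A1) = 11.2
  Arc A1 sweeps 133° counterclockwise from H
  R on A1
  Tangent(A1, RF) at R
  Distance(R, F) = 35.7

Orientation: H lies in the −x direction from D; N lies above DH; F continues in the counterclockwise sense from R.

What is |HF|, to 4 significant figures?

47.76

On A1, H sits at bearing -90° from N; a 133° counterclockwise sweep puts R at bearing 43°, so R = N + 11.2·(cos 43°, sin 43°) = (-10.91, 18.84). Since A1 is tangent to RF there, NR ⟂ RF, so RF runs along (−sin 43°, cos 43°); with |RF| = 35.7, F = (-35.26, 44.95). Then |HF| = |F − H| = 47.76.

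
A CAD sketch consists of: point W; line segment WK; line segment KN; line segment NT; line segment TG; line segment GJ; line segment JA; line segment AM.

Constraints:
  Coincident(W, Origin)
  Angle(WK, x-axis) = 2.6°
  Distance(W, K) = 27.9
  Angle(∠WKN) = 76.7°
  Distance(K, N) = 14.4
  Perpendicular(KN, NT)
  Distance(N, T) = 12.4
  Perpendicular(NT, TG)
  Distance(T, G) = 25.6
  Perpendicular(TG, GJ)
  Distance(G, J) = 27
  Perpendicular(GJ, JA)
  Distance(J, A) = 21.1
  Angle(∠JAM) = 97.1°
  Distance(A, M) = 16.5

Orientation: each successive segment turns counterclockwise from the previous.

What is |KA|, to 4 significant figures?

17.64

W is at the origin; WK runs at 2.6° with length 27.9, so K = (27.87, 1.266). ∠WKN = 76.7° gives KN at 105.9° from the x-axis; with |KN| = 14.4, N = (23.93, 15.11). The perpendicularity gives NT at right angles to KN, so NT runs at -164.1°; with |NT| = 12.4, T = (12.00, 11.72). NT ⟂ TG, so TG runs at -74.10°; with |TG| = 25.6, G = (19.01, -12.90). TG is perpendicular to GJ, so GJ runs at 15.90°; with |GJ| = 27.0, J = (44.98, -5.506). GJ is perpendicular to JA, so JA runs at 105.9°; with |JA| = 21.1, A = (39.20, 14.79). Then |KA| = |A − K| = 17.64.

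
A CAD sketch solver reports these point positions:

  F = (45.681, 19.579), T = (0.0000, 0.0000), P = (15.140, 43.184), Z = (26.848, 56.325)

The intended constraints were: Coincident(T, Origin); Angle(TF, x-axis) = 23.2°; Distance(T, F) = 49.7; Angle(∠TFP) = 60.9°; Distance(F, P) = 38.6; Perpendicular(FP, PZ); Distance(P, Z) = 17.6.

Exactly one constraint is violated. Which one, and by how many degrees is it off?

Perpendicular(FP, PZ) — off by 4.00°.

T = (0.00, 0.00) ✓; TF at 23.20° ✓; |TF| = 49.70 ✓; ∠TFP = 60.90° ✓; |FP| = 38.60 ✓; ∠(FP, PZ) = 94.00° ✗; |PZ| = 17.60 ✓.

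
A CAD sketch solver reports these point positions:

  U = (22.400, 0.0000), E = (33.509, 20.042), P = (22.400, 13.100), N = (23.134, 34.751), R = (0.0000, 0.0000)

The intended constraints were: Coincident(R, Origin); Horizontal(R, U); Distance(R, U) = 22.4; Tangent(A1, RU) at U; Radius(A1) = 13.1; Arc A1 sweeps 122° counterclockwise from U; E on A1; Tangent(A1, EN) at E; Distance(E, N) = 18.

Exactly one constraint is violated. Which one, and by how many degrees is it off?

Tangent(A1, EN) at E — off by 3.20°.

R = (0.00, 0.00) ✓; R.y = 0.00, U.y = 0.00 ✓; |RU| = 22.40 ✓; ∠(PU, UR) = 90.00° ✓; |PU| = 13.10 ✓; bearing(P→E) − bearing(P→U) = 122.0° ✓; |PE| = 13.10 ✓; ∠(PE, EN) = 86.80° ✗; |EN| = 18.00 ✓.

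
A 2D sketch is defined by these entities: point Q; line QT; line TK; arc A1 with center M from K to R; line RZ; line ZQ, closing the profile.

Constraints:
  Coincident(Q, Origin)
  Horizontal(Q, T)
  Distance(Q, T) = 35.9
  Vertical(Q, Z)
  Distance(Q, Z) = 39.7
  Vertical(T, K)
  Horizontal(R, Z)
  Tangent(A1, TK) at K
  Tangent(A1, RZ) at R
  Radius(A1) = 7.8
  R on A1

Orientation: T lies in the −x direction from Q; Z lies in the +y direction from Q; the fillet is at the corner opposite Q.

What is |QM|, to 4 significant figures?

42.51

Q is at the origin; QT is horizontal with |QT| = 35.9 and T on the −x side, so T = (-35.90, 0.000). QZ is vertical with |QZ| = 39.7 and Z on the +y side, so Z = (0.000, 39.70). The virtual corner opposite Q is at (-35.90, 39.70). Tangency of A1 to TK means the radius MK is perpendicular to TK and A1 meets RZ tangentially, so MR is at right angles to RZ, with radius 7.8, so the center M sits 7.8 in from both sides at M = (-28.10, 31.90). Then |QM| = |M − Q| = 42.51.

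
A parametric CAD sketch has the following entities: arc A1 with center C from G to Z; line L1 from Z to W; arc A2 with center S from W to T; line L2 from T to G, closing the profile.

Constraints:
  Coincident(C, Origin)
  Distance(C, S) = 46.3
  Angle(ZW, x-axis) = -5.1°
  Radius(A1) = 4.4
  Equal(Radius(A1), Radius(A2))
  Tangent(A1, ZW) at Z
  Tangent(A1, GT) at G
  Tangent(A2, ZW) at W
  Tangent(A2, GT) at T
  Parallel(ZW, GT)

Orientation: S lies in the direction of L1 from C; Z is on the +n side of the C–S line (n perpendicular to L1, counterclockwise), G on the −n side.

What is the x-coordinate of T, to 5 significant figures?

45.726

The slot axis is L1's direction at -5.1°, so u = (cos -5.1°, sin -5.1°) = (0.99604, -0.088894) and n = (−sin -5.1°, cos -5.1°) = (0.088894, 0.99604). C is at the origin and S lies 46.3 along u from C, so S = 46.3·u = (46.117, -4.1158). Tangency of A1 to both parallel lines with radius 4.4 puts Z and G at C ± 4.4·n: Z = (0.39113, 4.3826), G = (-0.39113, -4.3826). Equal radii place W and T the same way about S: W = S + 4.4·n = (46.508, 0.26677), T = S − 4.4·n = (45.726, -8.4984). So T.x = 45.726.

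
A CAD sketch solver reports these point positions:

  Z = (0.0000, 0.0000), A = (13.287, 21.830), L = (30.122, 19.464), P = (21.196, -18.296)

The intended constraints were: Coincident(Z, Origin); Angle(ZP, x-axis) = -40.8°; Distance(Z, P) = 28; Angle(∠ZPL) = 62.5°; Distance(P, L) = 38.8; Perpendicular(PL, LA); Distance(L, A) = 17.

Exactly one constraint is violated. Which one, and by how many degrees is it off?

Perpendicular(PL, LA) — off by 5.30°.

Z = (0.00, 0.00) ✓; ZP at -40.80° ✓; |ZP| = 28.00 ✓; ∠ZPL = 62.50° ✓; |PL| = 38.80 ✓; ∠(PL, LA) = 95.30° ✗; |LA| = 17.00 ✓.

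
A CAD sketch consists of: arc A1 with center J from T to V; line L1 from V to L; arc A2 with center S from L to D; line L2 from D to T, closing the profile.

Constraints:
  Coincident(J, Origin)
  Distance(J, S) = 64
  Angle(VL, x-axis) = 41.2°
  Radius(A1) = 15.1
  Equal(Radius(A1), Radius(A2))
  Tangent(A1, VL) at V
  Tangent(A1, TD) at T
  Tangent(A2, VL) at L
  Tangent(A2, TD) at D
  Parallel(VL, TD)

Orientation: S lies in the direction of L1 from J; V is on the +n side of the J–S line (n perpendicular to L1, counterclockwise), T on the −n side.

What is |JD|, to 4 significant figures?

65.76

The slot axis is L1's direction at 41.2°, so u = (cos 41.2°, sin 41.2°) = (0.7524, 0.6587) and n = (−sin 41.2°, cos 41.2°) = (-0.6587, 0.7524). J is at the origin and S lies 64.0 along u from J, so S = 64.0·u = (48.15, 42.16). Tangency of A1 to both parallel lines with radius 15.1 puts V and T at J ± 15.1·n: V = (-9.946, 11.36), T = (9.946, -11.36). Equal radii place L and D the same way about S: L = S + 15.1·n = (38.21, 53.52), D = S − 15.1·n = (58.10, 30.79). Then |JD| = |D − J| = 65.76.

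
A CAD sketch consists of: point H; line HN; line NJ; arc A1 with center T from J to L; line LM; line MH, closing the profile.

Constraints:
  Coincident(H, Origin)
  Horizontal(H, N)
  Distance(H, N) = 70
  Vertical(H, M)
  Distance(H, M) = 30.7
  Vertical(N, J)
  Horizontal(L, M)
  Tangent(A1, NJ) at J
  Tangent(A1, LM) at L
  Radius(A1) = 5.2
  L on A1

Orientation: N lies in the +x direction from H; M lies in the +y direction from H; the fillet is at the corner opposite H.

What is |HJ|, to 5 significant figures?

74.500

H is at the origin; H and N share the same y with |HN| = 70.0 and N on the +x side, so N = (70.000, 0.0000). HM is vertical with |HM| = 30.7 and M on the +y side, so M = (0.0000, 30.700). The virtual corner opposite H is at (70.000, 30.700). The tangent condition forces TJ to be normal to NJ and since A1 is tangent to LM there, TL ⟂ LM, with radius 5.2, so the center T sits 5.2 in from both sides at T = (64.800, 25.500). That places the tangent points at J = (70.000, 25.500) on NJ and L = (64.800, 30.700) on LM. Then |HJ| = |J − H| = 74.500.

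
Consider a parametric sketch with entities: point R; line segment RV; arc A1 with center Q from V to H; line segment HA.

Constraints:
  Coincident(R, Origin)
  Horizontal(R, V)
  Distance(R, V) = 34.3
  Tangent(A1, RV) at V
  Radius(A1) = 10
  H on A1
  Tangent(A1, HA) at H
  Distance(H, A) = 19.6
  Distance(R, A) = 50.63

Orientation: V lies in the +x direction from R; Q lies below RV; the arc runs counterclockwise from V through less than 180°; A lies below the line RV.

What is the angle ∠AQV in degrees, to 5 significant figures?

165.55°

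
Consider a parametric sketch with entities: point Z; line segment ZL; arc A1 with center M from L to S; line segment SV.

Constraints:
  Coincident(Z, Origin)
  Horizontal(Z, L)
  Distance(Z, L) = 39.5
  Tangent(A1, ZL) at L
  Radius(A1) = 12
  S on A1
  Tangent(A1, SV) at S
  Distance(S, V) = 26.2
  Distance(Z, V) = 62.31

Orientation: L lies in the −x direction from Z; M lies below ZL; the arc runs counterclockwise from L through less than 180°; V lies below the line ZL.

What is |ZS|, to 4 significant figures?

53.14

Checks: |MS| = 12.00 ✓; ∠(MS, SV) = 90.00° ✓; |SV| = 26.20 ✓; |ZV| = 62.31 ✓.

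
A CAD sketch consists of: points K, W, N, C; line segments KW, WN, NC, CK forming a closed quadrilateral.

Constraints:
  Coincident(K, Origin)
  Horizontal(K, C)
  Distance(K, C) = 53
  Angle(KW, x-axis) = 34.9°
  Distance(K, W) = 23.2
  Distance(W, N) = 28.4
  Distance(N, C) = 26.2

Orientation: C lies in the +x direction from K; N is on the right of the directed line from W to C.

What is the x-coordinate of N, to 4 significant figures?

30.17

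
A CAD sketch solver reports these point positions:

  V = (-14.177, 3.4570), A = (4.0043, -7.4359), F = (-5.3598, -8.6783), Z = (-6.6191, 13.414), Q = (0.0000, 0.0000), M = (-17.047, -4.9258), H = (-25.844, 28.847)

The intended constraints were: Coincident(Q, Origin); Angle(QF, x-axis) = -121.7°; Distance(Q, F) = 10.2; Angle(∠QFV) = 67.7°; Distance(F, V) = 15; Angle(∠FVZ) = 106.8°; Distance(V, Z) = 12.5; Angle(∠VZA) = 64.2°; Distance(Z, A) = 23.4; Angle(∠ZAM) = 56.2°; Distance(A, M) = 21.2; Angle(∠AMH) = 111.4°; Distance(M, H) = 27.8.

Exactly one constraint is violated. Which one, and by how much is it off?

Distance(M, H) = 27.8 — off by 7.10.

Q = (0.00, 0.00) ✓; QF at -121.7° ✓; |QF| = 10.20 ✓; ∠QFV = 67.70° ✓; |FV| = 15.00 ✓; ∠FVZ = 106.8° ✓; |VZ| = 12.50 ✓; ∠VZA = 64.20° ✓; |ZA| = 23.40 ✓; ∠ZAM = 56.20° ✓; |AM| = 21.20 ✓; ∠AMH = 111.4° ✓; |MH| = 34.90 ✗.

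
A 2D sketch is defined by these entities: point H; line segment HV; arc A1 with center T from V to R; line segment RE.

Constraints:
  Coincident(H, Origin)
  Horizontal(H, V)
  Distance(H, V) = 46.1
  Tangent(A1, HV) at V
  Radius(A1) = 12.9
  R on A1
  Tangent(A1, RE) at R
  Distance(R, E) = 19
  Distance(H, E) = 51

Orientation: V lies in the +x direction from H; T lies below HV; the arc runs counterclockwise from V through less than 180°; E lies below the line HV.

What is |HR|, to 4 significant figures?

37.05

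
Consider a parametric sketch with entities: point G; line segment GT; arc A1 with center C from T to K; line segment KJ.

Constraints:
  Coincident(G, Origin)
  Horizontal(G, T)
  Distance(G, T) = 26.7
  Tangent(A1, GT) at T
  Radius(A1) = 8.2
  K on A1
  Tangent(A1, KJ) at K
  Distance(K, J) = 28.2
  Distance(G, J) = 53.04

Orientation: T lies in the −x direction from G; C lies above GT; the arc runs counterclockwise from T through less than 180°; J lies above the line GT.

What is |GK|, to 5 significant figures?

25.109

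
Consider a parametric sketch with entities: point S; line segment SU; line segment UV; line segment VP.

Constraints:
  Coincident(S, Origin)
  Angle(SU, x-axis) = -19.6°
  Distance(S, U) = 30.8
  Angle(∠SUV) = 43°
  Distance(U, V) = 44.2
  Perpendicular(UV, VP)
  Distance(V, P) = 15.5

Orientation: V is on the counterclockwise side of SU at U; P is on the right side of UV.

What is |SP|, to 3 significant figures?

42.5

S is at the origin; SU runs at -19.6° with length 30.8, so U = 30.8·(cos -19.6°, sin -19.6°) = (29.0, -10.3). ∠SUV = 43.0°, so UV runs at -19.6° + (180° − 43.0°) = 117° from the x-axis; with |UV| = 44.2, V = U + 44.2·(cos 117°, sin 117°) = (8.67, 28.9). UV is perpendicular to VP; with |VP| = 15.5 on the right of UV, P = V + 15.5·(0.888, 0.460) = (22.4, 36.0). Then |SP| = |P − S| = 42.5.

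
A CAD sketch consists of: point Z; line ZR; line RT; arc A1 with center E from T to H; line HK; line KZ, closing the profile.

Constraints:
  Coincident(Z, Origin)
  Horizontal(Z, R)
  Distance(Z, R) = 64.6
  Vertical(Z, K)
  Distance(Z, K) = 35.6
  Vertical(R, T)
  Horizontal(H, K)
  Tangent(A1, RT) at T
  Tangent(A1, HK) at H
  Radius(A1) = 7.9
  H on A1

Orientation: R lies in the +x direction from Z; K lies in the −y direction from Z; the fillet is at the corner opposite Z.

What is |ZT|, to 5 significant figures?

70.288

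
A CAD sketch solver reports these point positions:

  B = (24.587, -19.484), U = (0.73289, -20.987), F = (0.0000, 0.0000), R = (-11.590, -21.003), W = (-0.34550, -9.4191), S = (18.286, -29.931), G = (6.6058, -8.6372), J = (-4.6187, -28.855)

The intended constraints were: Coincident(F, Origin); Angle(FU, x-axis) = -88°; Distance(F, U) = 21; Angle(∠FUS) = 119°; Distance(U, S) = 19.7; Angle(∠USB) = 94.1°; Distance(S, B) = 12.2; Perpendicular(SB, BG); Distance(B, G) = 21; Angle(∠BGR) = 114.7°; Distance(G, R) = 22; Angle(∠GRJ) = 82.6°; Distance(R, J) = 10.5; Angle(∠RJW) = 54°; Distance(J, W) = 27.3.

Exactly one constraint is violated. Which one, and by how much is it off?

Distance(J, W) = 27.3 — off by 7.40.

F = (0.00, 0.00) ✓; FU at -88.00° ✓; |FU| = 21.00 ✓; ∠FUS = 119.0° ✓; |US| = 19.70 ✓; ∠USB = 94.10° ✓; |SB| = 12.20 ✓; ∠(SB, BG) = 90.00° ✓; |BG| = 21.00 ✓; ∠BGR = 114.7° ✓; |GR| = 22.00 ✓; ∠GRJ = 82.60° ✓; |RJ| = 10.50 ✓; ∠RJW = 54.00° ✓; |JW| = 19.90 ✗.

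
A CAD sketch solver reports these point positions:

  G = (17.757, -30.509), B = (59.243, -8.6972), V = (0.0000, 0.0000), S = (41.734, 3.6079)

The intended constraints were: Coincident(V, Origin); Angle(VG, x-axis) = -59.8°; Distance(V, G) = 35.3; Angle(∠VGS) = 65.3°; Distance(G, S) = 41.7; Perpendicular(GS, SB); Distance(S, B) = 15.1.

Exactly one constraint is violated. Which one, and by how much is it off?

Distance(S, B) = 15.1 — off by 6.30.

V = (0.00, 0.00) ✓; VG at -59.80° ✓; |VG| = 35.30 ✓; ∠VGS = 65.30° ✓; |GS| = 41.70 ✓; ∠(GS, SB) = 90.00° ✓; |SB| = 21.40 ✗.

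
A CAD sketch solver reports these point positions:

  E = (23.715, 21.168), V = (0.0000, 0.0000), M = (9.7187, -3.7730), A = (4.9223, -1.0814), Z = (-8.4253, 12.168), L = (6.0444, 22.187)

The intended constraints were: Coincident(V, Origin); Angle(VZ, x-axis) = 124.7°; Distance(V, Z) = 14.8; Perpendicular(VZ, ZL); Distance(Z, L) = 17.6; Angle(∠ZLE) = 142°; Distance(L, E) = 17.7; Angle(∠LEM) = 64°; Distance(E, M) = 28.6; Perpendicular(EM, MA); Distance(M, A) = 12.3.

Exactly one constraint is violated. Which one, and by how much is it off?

Distance(M, A) = 12.3 — off by 6.80.

V = (0.00, 0.00) ✓; VZ at 124.7° ✓; |VZ| = 14.80 ✓; ∠(VZ, ZL) = 90.00° ✓; |ZL| = 17.60 ✓; ∠ZLE = 142.0° ✓; |LE| = 17.70 ✓; ∠LEM = 64.00° ✓; |EM| = 28.60 ✓; ∠(EM, MA) = 90.00° ✓; |MA| = 5.500 ✗.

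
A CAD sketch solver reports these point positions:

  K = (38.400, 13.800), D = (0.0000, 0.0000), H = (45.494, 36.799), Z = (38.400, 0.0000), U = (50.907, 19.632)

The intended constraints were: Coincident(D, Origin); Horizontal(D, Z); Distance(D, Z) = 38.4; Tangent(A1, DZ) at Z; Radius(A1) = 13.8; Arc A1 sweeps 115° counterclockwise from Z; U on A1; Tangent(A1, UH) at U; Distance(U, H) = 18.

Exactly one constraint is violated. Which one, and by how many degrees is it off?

Tangent(A1, UH) at U — off by 7.50°.

D = (0.00, 0.00) ✓; D.y = 0.00, Z.y = 0.00 ✓; |DZ| = 38.40 ✓; ∠(KZ, ZD) = 90.00° ✓; |KZ| = 13.80 ✓; bearing(K→U) − bearing(K→Z) = 115.0° ✓; |KU| = 13.80 ✓; ∠(KU, UH) = 97.50° ✗; |UH| = 18.00 ✓.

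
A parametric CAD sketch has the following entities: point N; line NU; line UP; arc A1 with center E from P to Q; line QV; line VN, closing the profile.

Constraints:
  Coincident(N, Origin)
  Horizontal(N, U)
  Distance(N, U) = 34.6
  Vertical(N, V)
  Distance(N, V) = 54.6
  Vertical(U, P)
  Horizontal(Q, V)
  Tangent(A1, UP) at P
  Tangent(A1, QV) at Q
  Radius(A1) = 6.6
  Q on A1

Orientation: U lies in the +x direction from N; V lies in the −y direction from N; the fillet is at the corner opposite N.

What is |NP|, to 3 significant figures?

59.2

N is at the origin; N and U share the same y with |NU| = 34.6 and U on the +x side, so U = (34.6, 0.00). N and V share the same x with |NV| = 54.6 and V on the −y side, so V = (0.00, -54.6). The virtual corner opposite N is at (34.6, -54.6). A1 meets UP tangentially, so EP is at right angles to UP and since A1 is tangent to QV there, EQ ⟂ QV, with radius 6.6, so the center E sits 6.6 in from both sides at E = (28.0, -48.0). That places the tangent points at P = (34.6, -48.0) on UP and Q = (28.0, -54.6) on QV. Then |NP| = |P − N| = 59.2.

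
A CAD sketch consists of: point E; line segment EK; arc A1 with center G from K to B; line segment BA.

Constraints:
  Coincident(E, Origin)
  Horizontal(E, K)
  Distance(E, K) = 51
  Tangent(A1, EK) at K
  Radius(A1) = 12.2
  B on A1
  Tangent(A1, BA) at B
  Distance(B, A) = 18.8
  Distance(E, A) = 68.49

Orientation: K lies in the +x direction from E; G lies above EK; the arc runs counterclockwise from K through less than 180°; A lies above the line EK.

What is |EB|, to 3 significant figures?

64.6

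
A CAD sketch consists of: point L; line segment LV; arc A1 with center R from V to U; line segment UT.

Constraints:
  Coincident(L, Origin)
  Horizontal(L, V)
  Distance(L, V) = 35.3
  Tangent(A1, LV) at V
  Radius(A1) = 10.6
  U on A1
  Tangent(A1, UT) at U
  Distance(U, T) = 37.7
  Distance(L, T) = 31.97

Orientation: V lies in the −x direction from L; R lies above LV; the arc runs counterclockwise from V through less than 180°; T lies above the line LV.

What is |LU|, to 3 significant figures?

27.6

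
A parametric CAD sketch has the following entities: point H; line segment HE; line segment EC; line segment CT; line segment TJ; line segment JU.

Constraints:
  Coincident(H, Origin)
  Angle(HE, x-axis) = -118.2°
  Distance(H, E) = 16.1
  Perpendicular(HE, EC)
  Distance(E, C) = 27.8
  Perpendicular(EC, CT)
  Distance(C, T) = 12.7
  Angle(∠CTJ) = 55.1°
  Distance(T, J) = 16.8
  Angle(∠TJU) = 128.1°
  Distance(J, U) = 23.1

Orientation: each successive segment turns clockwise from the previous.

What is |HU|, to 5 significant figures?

38.257

∠CTJ = 55.1° gives TJ at -63.100° from the x-axis; with |TJ| = 16.8, J = (-18.506, -4.8417). ∠TJU = 128.1° gives JU at -115.00° from the x-axis; with |JU| = 23.1, U = (-28.268, -25.777). Then |HU| = |U − H| = 38.257.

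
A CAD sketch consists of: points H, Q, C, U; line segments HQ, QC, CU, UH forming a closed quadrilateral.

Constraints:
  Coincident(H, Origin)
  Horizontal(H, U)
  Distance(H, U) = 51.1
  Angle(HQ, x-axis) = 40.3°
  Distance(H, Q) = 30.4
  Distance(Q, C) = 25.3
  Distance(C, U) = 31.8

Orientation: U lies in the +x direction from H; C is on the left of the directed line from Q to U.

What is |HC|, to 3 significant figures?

55.4

Checks: H = (0.00, 0.00) ✓; |QC| = 25.30 ✓; |CU| = 31.80 ✓.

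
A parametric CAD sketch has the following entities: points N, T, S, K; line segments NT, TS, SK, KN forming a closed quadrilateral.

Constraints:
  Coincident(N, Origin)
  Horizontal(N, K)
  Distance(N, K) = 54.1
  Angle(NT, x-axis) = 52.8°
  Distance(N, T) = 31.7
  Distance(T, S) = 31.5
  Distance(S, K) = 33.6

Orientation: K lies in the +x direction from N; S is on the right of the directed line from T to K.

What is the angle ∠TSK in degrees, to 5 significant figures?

82.856°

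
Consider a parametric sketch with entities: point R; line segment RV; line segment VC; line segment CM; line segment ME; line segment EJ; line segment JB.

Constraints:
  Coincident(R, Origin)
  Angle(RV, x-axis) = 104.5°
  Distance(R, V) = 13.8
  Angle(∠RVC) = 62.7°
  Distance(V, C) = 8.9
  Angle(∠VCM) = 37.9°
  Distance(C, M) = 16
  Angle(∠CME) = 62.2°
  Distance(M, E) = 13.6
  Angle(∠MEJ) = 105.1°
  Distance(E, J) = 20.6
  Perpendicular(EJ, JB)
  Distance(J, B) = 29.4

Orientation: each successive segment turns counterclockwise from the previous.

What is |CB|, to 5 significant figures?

21.549

R is at the origin; RV runs at 104.5° with length 13.8, so V = (-3.4552, 13.360). ∠RVC = 62.7° gives VC at -138.20° from the x-axis; with |VC| = 8.9, C = (-10.090, 7.4283). ∠VCM = 37.9° gives CM at 3.9000° from the x-axis; with |CM| = 16.0, M = (5.8730, 8.5165). ∠CME = 62.2° gives ME at 121.70° from the x-axis; with |ME| = 13.6, E = (-1.2734, 20.088). ∠MEJ = 105.1° gives EJ at -163.40° from the x-axis; with |EJ| = 20.6, J = (-21.015, 14.202). EJ is perpendicular to JB, so JB runs at -73.400°; with |JB| = 29.4, B = (-12.616, -13.972). Then |CB| = |B − C| = 21.549.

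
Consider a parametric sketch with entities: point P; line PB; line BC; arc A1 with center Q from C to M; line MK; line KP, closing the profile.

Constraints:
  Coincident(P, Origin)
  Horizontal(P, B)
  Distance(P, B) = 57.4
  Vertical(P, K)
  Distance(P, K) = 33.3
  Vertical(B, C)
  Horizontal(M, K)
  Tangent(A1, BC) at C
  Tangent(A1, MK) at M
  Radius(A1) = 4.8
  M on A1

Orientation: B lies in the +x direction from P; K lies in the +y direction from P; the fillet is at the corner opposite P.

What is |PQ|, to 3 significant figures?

59.8

P and K share the same x with |PK| = 33.3 and K on the +y side, so K = (0.00, 33.3). The virtual corner opposite P is at (57.4, 33.3). The tangent condition forces QC to be normal to BC and since A1 is tangent to MK there, QM ⟂ MK, with radius 4.8, so the center Q sits 4.8 in from both sides at Q = (52.6, 28.5). Then |PQ| = |Q − P| = 59.8.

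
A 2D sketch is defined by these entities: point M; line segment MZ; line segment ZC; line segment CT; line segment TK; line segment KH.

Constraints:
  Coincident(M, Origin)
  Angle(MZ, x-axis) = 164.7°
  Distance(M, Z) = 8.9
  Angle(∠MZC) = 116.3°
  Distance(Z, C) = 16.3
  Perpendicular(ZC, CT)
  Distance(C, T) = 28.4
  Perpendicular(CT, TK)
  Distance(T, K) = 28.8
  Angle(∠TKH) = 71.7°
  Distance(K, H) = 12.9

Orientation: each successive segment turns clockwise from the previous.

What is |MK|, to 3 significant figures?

22.1

M is at the origin; MZ runs at 164.7° with length 8.9, so Z = (-8.58, 2.35). ∠MZC = 116.3° gives ZC at 101° from the x-axis; with |ZC| = 16.3, C = (-11.7, 18.3). ZC is perpendicular to CT, so CT runs at 11.0°; with |CT| = 28.4, T = (16.2, 23.8). CT ⟂ TK, so TK runs at -79.0°; with |TK| = 28.8, K = (21.7, -4.50). Then |MK| = |K − M| = 22.1.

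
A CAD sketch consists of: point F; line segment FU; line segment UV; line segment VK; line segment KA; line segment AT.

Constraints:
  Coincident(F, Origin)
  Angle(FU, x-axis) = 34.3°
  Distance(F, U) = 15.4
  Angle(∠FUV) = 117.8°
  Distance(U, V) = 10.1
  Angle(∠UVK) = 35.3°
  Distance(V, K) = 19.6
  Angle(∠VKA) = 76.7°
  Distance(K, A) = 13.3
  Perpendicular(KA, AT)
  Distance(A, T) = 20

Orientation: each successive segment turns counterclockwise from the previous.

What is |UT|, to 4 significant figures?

11.44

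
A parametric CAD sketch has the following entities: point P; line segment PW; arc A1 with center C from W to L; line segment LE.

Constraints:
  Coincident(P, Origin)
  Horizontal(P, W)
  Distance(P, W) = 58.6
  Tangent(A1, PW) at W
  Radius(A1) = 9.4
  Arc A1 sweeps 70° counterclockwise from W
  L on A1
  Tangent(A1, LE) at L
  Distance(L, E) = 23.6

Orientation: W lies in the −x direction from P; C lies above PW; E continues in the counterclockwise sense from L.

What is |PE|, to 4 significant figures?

50.43

P is at the origin; PW is horizontal with |PW| = 58.6 and W on the −x side, so W = (-58.60, 0.000). Tangency of A1 to PW means the radius CW is perpendicular to PW, so C = W + (0, 9.4) = (-58.60, 9.400). On A1, W sits at bearing -90° from C; a 70° counterclockwise sweep puts L at bearing -20°, so L = C + 9.4·(cos -20°, sin -20°) = (-49.77, 6.185). A1 meets LE tangentially, so CL is at right angles to LE, so LE runs along (−sin -20°, cos -20°); with |LE| = 23.6, E = (-41.70, 28.36). Then |PE| = |E − P| = 50.43.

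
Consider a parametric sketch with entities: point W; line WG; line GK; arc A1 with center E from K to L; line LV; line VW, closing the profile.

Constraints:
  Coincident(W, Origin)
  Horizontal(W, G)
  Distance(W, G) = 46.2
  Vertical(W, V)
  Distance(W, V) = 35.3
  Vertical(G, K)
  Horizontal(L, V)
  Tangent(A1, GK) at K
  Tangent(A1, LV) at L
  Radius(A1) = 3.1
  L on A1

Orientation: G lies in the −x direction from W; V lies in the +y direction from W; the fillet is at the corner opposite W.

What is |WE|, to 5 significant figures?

53.800

W is at the origin; WG is horizontal with |WG| = 46.2 and G on the −x side, so G = (-46.200, 0.0000). WV is vertical with |WV| = 35.3 and V on the +y side, so V = (0.0000, 35.300). The virtual corner opposite W is at (-46.200, 35.300). Tangency of A1 to GK means the radius EK is perpendicular to GK and the tangent condition forces EL to be normal to LV, with radius 3.1, so the center E sits 3.1 in from both sides at E = (-43.100, 32.200). Then |WE| = |E − W| = 53.800.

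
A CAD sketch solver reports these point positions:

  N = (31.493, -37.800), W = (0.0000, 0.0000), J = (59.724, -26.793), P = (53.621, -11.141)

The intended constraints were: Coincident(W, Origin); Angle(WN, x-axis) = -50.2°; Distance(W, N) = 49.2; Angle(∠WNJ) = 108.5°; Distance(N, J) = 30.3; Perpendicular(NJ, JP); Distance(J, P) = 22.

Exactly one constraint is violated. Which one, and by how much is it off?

Distance(J, P) = 22 — off by 5.20.

W = (0.00, 0.00) ✓; WN at -50.20° ✓; |WN| = 49.20 ✓; ∠WNJ = 108.5° ✓; |NJ| = 30.30 ✓; ∠(NJ, JP) = 90.00° ✓; |JP| = 16.80 ✗.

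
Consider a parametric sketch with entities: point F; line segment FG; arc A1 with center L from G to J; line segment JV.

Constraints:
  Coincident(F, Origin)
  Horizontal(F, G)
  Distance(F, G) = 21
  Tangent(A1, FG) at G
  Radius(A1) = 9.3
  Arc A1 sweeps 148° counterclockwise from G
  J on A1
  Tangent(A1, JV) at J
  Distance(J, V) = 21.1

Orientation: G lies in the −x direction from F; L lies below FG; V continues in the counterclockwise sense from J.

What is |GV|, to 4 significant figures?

31.19

F is at the origin; FG is horizontal with |FG| = 21.0 and G on the −x side, so G = (-21.00, 0.000). Tangency of A1 to FG means the radius LG is perpendicular to FG, so L = G + (0, -9.3) = (-21.00, -9.300). On A1, G sits at bearing 90° from L; a 148° counterclockwise sweep puts J at bearing 238°, so J = L + 9.3·(cos 238°, sin 238°) = (-25.93, -17.19). Tangency of A1 to JV means the radius LJ is perpendicular to JV, so JV runs along (−sin 238°, cos 238°); with |JV| = 21.1, V = (-8.034, -28.37). Then |GV| = |V − G| = 31.19.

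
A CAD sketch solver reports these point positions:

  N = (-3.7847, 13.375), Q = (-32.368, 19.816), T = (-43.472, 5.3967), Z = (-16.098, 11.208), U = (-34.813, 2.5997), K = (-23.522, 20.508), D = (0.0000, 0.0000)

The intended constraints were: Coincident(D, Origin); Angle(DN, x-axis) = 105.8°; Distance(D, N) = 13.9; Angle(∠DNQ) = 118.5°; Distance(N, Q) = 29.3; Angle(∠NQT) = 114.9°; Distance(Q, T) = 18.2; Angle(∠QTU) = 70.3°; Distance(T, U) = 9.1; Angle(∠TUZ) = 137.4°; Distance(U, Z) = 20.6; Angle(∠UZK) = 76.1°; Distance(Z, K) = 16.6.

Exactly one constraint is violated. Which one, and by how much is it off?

Distance(Z, K) = 16.6 — off by 4.70.

D = (0.00, 0.00) ✓; DN at 105.8° ✓; |DN| = 13.90 ✓; ∠DNQ = 118.5° ✓; |NQ| = 29.30 ✓; ∠NQT = 114.9° ✓; |QT| = 18.20 ✓; ∠QTU = 70.30° ✓; |TU| = 9.100 ✓; ∠TUZ = 137.4° ✓; |UZ| = 20.60 ✓; ∠UZK = 76.10° ✓; |ZK| = 11.90 ✗.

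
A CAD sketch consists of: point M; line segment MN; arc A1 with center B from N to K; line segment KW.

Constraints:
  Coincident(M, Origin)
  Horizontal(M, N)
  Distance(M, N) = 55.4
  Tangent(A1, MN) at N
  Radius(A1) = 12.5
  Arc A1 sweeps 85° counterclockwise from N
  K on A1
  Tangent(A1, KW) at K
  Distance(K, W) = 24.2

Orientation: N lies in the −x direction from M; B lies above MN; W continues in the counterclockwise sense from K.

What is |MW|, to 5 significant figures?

54.123

M is at the origin; M and N share the same y with |MN| = 55.4 and N on the −x side, so N = (-55.400, 0.0000). Since A1 is tangent to MN there, BN ⟂ MN, so B = N + (0, 12.5) = (-55.400, 12.500). On A1, N sits at bearing -90° from B; an 85° counterclockwise sweep puts K at bearing -5°, so K = B + 12.5·(cos -5°, sin -5°) = (-42.948, 11.411). Tangency of A1 to KW means the radius BK is perpendicular to KW, so KW runs along (−sin -5°, cos -5°); with |KW| = 24.2, W = (-40.838, 35.518). Then |MW| = |W − M| = 54.123.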